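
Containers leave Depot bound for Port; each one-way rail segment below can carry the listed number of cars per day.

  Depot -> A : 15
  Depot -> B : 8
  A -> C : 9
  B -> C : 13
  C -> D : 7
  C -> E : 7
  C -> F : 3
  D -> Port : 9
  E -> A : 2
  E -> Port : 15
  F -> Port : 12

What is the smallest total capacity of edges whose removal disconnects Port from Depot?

17

Augment Depot→A→C→D→Port: bottleneck 7, flow now 7.
Augment Depot→A→C→E→Port: bottleneck 2, flow now 9.
Augment Depot→B→C→E→Port: bottleneck 5, flow now 14.
Augment Depot→B→C→F→Port: bottleneck 3, flow now 17.
No augmenting path remains; maximum flow = 17.
By max-flow min-cut, the minimum cut capacity equals the max flow.
In the residual graph, reachable from Depot: {Depot, A}.
Min-cut edges: Depot→B (8), A→C (9); capacity 8 + 9 = 17.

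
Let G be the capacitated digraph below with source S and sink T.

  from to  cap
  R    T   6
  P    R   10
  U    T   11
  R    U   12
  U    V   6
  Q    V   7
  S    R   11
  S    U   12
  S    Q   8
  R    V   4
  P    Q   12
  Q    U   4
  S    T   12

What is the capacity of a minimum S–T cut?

Augment S→T: bottleneck 12, flow now 12.
Augment S→R→T: bottleneck 6, flow now 18.
Augment S→U→T: bottleneck 11, flow now 29.
No augmenting path remains; maximum flow = 29.
By max-flow min-cut, the minimum cut capacity equals the max flow.
In the residual graph, reachable from S: {S, Q, R, U, V}.
Min-cut edges: S→T (12), R→T (6), U→T (11); capacity 12 + 6 + 11 = 29.

29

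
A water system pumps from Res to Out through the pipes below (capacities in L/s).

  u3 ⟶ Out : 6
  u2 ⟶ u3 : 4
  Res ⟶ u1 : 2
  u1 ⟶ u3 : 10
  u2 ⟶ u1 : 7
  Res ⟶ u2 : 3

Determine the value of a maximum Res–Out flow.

5

Augment Res→u1→u3→Out: bottleneck 2, flow now 2.
Augment Res→u2→u3→Out: bottleneck 3, flow now 5.
No augmenting path remains; maximum flow = 5.
In the residual graph, reachable from Res: {Res}.
Min-cut edges: Res→u1 (2), Res→u2 (3); capacity 2 + 3 = 5.
This cut is saturated, so no flow can exceed 5.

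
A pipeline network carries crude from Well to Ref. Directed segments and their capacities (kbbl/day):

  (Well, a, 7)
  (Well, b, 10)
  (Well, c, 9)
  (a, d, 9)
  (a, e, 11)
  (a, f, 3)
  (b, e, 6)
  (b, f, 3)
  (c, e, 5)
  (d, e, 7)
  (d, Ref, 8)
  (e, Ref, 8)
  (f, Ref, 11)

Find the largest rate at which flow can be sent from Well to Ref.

18

Augment Well→a→d→Ref: bottleneck 7, flow now 7.
Augment Well→b→e→Ref: bottleneck 6, flow now 13.
Augment Well→b→f→Ref: bottleneck 3, flow now 16.
Augment Well→c→e→Ref: bottleneck 2, flow now 18.
No augmenting path remains; maximum flow = 18.
In the residual graph, reachable from Well: {Well, b, c, e}.
Min-cut edges: Well→a (7), b→f (3), e→Ref (8); capacity 7 + 3 + 8 = 18.
This cut is saturated, so no flow can exceed 18.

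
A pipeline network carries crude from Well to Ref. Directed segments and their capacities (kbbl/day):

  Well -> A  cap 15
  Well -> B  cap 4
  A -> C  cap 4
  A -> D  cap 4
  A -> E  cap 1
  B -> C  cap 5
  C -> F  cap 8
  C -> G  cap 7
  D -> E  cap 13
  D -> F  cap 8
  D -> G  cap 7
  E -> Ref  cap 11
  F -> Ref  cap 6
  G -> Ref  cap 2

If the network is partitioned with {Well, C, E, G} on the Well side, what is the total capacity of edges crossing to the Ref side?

40

Edges leaving {Well, C, E, G}: Well→A (15), Well→B (4), C→F (8), E→Ref (11), G→Ref (2).
Cut capacity = 15 + 4 + 8 + 11 + 2 = 40.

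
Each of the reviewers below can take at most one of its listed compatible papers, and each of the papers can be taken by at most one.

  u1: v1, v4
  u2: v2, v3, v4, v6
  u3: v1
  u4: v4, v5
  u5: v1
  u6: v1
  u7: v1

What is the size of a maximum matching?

4

Unit-capacity flow: source→left, listed edges, right→sink; max matching = max flow.
Augmenting path u1→v1 (+1); matched 1.
Augmenting path u2→v2 (+1); matched 2.
Augmenting path u4→v4 (+1); matched 3.
Augmenting path u3→v1→u1→v4→u4→v5 (+1); matched 4.
No augmenting path remains; maximum matching = 4.
König certificate: {u1, u2, u4, v1} is a vertex cover of size 4 (every listed pair touches it), so no matching can be larger.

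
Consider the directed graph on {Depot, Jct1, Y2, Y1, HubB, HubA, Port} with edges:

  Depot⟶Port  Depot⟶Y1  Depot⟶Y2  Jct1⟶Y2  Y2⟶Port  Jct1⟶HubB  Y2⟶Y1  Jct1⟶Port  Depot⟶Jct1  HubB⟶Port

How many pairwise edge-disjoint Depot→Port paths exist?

3

Assign every edge capacity 1; by Menger, the answer equals the max flow.
Path Depot→Port (+1); total 1.
Path Depot→Jct1→Port (+1); total 2.
Path Depot→Y2→Port (+1); total 3.
No residual Depot→Port path; max flow = 3.
Certifying cut of size 3: {Depot→Jct1, Depot→Port, Depot→Y2}.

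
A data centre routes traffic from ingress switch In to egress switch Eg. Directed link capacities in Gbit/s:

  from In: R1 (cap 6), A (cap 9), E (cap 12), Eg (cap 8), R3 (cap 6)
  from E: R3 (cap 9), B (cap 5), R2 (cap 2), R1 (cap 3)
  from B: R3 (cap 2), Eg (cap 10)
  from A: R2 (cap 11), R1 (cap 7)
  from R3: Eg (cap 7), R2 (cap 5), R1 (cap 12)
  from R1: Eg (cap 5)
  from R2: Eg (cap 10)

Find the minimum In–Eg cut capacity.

35

Augment In→Eg: bottleneck 8, flow now 8.
Augment In→R3→Eg: bottleneck 6, flow now 14.
Augment In→R1→Eg: bottleneck 5, flow now 19.
Augment In→E→B→Eg: bottleneck 5, flow now 24.
Augment In→E→R3→Eg: bottleneck 1, flow now 25.
Augment In→E→R2→Eg: bottleneck 2, flow now 27.
Augment In→A→R2→Eg: bottleneck 8, flow now 35.
No augmenting path remains; maximum flow = 35.
By max-flow min-cut, the minimum cut capacity equals the max flow.
In the residual graph, reachable from In: {In, E, A, R3, R1, R2}.
Min-cut edges: In→Eg (8), E→B (5), R3→Eg (7), R1→Eg (5), R2→Eg (10); capacity 8 + 5 + 7 + 5 + 10 = 35.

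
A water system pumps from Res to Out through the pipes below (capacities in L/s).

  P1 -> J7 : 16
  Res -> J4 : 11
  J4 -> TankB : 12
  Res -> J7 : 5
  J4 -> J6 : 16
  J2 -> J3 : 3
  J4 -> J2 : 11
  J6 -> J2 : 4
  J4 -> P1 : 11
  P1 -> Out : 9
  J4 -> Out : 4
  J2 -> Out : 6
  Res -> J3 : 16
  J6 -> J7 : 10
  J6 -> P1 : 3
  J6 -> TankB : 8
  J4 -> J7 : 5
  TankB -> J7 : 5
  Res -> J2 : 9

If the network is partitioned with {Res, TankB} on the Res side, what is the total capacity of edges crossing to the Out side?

46

Edges leaving {Res, TankB}: Res→J4 (11), Res→J2 (9), Res→J7 (5), Res→J3 (16), TankB→J7 (5).
Cut capacity = 11 + 9 + 5 + 16 + 5 = 46.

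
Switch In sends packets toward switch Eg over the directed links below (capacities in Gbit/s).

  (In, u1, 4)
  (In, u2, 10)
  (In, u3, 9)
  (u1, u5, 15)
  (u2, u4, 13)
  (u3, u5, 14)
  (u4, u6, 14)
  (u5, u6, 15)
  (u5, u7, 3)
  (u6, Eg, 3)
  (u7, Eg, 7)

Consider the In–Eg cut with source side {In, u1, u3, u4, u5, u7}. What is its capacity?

46

Edges leaving {In, u1, u3, u4, u5, u7}: In→u2 (10), u4→u6 (14), u5→u6 (15), u7→Eg (7).
Cut capacity = 10 + 14 + 15 + 7 = 46.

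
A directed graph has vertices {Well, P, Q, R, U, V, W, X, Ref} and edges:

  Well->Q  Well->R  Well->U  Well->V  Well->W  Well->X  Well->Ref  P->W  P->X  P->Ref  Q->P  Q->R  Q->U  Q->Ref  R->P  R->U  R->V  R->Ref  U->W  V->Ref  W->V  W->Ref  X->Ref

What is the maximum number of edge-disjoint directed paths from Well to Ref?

Assign every edge capacity 1; by Menger, the answer equals the max flow.
Path Well→Ref (+1); total 1.
Path Well→Q→Ref (+1); total 2.
Path Well→R→Ref (+1); total 3.
Path Well→V→Ref (+1); total 4.
Path Well→W→Ref (+1); total 5.
Path Well→X→Ref (+1); total 6.
No residual Well→Ref path; max flow = 6.
Certifying cut of size 6: {V→Ref, W→Ref, Well→Q, Well→R, Well→Ref, Well→X}.

6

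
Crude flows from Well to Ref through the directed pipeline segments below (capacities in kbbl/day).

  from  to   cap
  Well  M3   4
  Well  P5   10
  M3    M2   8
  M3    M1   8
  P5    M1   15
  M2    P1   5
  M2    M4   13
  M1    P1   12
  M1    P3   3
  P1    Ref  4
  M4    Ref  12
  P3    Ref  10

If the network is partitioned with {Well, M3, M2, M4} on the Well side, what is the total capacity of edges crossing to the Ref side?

Edges leaving {Well, M3, M2, M4}: Well→P5 (10), M3→M1 (8), M2→P1 (5), M4→Ref (12).
Cut capacity = 10 + 8 + 5 + 12 = 35.

35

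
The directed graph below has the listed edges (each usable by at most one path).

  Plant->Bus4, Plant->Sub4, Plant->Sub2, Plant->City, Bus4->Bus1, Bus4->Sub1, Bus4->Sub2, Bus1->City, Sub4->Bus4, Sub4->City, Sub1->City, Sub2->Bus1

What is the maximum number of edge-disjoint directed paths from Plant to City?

4

Assign every edge capacity 1; by Menger, the answer equals the max flow.
Augment Plant→City (+1); total 1.
Augment Plant→Sub4→City (+1); total 2.
Augment Plant→Bus4→Bus1→City (+1); total 3.
Augment Plant→Sub2→Bus1→Bus4→Sub1→City (+1); total 4. (traverses Bus4→Bus1 backwards in the residual graph, cancelling flow on it)
After the cancellation the 4 edge-disjoint paths are: Plant→Bus4→Sub1→City; Plant→Sub4→City; Plant→Sub2→Bus1→City; Plant→City.
No residual Plant→City path; max flow = 4.
Certifying cut of size 4: {Plant→Bus4, Plant→City, Plant→Sub2, Plant→Sub4}.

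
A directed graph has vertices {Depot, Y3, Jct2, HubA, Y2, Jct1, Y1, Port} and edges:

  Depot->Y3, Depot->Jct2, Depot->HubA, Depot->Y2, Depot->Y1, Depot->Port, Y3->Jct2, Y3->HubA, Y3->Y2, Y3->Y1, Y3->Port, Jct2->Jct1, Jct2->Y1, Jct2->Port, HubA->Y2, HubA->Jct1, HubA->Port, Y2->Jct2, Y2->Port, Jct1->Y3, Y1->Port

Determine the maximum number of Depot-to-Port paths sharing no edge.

6

Assign every edge capacity 1; by Menger, the answer equals the max flow.
Path Depot→Port (+1); total 1.
Path Depot→Y3→Port (+1); total 2.
Path Depot→Jct2→Port (+1); total 3.
Path Depot→HubA→Port (+1); total 4.
Path Depot→Y2→Port (+1); total 5.
Path Depot→Y1→Port (+1); total 6.
No residual Depot→Port path; max flow = 6.
Certifying cut of size 6: {Depot→HubA, Depot→Jct2, Depot→Port, Depot→Y1, Depot→Y2, Depot→Y3}.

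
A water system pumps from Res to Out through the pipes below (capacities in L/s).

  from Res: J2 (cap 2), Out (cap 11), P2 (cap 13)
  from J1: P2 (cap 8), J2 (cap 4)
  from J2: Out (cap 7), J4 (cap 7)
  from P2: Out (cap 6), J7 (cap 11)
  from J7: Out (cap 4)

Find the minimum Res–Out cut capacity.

23

Augment Res→Out: bottleneck 11, flow now 11.
Augment Res→J2→Out: bottleneck 2, flow now 13.
Augment Res→P2→Out: bottleneck 6, flow now 19.
Augment Res→P2→J7→Out: bottleneck 4, flow now 23.
No augmenting path remains; maximum flow = 23.
By max-flow min-cut, the minimum cut capacity equals the max flow.
In the residual graph, reachable from Res: {Res, P2, J7}.
Min-cut edges: Res→J2 (2), Res→Out (11), P2→Out (6), J7→Out (4); capacity 2 + 11 + 6 + 4 = 23.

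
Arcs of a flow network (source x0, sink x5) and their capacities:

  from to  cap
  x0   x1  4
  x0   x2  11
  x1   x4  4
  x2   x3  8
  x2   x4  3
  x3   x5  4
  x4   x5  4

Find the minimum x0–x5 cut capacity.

Augment x0→x1→x4→x5: bottleneck 4, flow now 4.
Augment x0→x2→x3→x5: bottleneck 4, flow now 8.
No augmenting path remains; maximum flow = 8.
By max-flow min-cut, the minimum cut capacity equals the max flow.
In the residual graph, reachable from x0: {x0, x1, x2, x3, x4}.
Min-cut edges: x3→x5 (4), x4→x5 (4); capacity 4 + 4 = 8.

8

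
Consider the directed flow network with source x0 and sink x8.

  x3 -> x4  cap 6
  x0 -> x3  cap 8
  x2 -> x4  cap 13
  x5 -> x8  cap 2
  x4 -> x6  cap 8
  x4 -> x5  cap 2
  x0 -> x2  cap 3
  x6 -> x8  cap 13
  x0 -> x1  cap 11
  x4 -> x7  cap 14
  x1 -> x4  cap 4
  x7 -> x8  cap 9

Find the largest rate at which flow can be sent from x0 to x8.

Augment x0→x1→x4→x5→x8: bottleneck 2, flow now 2.
Augment x0→x1→x4→x6→x8: bottleneck 2, flow now 4.
Augment x0→x2→x4→x6→x8: bottleneck 3, flow now 7.
Augment x0→x3→x4→x6→x8: bottleneck 3, flow now 10.
Augment x0→x3→x4→x7→x8: bottleneck 3, flow now 13.
No augmenting path remains; maximum flow = 13.
In the residual graph, reachable from x0: {x0, x1, x3}.
Min-cut edges: x0→x2 (3), x1→x4 (4), x3→x4 (6); capacity 3 + 4 + 6 = 13.
This cut is saturated, so no flow can exceed 13.

13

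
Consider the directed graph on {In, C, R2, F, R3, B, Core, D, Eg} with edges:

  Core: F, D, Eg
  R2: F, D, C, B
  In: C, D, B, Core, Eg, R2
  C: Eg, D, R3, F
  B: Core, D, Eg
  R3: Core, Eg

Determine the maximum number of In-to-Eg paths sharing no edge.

Assign every edge capacity 1; by Menger, the answer equals the max flow.
Path In→Eg (+1); total 1.
Path In→C→Eg (+1); total 2.
Path In→B→Eg (+1); total 3.
Path In→Core→Eg (+1); total 4.
Path In→R2→C→R3→Eg (+1); total 5.
No residual In→Eg path; max flow = 5.
Certifying cut of size 5: {In→B, In→C, In→Core, In→Eg, In→R2}.

5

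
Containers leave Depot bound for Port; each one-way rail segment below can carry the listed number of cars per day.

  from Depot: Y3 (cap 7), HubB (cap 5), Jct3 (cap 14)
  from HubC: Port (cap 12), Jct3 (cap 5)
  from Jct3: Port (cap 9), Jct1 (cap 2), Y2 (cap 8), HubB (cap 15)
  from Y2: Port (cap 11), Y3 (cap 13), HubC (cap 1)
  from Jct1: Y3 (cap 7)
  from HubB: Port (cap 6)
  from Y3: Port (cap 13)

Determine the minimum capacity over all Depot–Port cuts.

26

Augment Depot→Jct3→Port: bottleneck 9, flow now 9.
Augment Depot→HubB→Port: bottleneck 5, flow now 14.
Augment Depot→Y3→Port: bottleneck 7, flow now 21.
Augment Depot→Jct3→Y2→Port: bottleneck 5, flow now 26.
No augmenting path remains; maximum flow = 26.
By max-flow min-cut, the minimum cut capacity equals the max flow.
In the residual graph, reachable from Depot: {Depot}.
Min-cut edges: Depot→Jct3 (14), Depot→HubB (5), Depot→Y3 (7); capacity 14 + 5 + 7 = 26.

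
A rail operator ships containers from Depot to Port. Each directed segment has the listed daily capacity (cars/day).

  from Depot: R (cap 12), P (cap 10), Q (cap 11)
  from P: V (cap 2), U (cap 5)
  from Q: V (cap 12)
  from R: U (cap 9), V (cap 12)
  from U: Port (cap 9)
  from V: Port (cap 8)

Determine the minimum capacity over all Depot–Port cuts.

17

Augment Depot→P→U→Port: bottleneck 5, flow now 5.
Augment Depot→P→V→Port: bottleneck 2, flow now 7.
Augment Depot→Q→V→Port: bottleneck 6, flow now 13.
Augment Depot→R→U→Port: bottleneck 4, flow now 17.
No augmenting path remains; maximum flow = 17.
By max-flow min-cut, the minimum cut capacity equals the max flow.
In the residual graph, reachable from Depot: {Depot, P, Q, R, U, V}.
Min-cut edges: U→Port (9), V→Port (8); capacity 9 + 8 = 17.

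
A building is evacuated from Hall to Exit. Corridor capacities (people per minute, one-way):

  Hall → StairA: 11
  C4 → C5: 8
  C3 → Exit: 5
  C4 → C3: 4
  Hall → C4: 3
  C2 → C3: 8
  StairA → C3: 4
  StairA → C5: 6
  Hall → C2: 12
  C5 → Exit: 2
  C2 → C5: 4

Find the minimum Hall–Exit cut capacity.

Augment Hall→StairA→C5→Exit: bottleneck 2, flow now 2.
Augment Hall→StairA→C3→Exit: bottleneck 4, flow now 6.
Augment Hall→C4→C3→Exit: bottleneck 1, flow now 7.
No augmenting path remains; maximum flow = 7.
By max-flow min-cut, the minimum cut capacity equals the max flow.
In the residual graph, reachable from Hall: {Hall, StairA, C4, C2, C5, C3}.
Min-cut edges: C5→Exit (2), C3→Exit (5); capacity 2 + 5 = 7.

7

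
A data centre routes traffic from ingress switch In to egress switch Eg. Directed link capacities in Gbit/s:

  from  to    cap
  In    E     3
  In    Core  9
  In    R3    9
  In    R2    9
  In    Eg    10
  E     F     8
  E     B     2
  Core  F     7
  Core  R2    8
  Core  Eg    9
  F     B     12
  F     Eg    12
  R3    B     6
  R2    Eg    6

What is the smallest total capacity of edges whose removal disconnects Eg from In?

Augment In→Eg: bottleneck 10, flow now 10.
Augment In→Core→Eg: bottleneck 9, flow now 19.
Augment In→R2→Eg: bottleneck 6, flow now 25.
Augment In→E→F→Eg: bottleneck 3, flow now 28.
No augmenting path remains; maximum flow = 28.
By max-flow min-cut, the minimum cut capacity equals the max flow.
In the residual graph, reachable from In: {In, R3, R2, B}.
Min-cut edges: In→E (3), In→Core (9), In→Eg (10), R2→Eg (6); capacity 3 + 9 + 10 + 6 = 28.

28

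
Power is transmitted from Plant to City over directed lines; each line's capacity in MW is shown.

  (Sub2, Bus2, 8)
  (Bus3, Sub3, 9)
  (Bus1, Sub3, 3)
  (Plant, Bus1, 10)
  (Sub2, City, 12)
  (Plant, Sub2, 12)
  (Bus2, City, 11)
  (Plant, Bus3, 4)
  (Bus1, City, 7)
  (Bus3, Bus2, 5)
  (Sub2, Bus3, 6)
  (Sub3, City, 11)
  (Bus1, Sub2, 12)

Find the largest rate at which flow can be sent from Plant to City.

26

Augment Plant→Bus1→City: bottleneck 7, flow now 7.
Augment Plant→Sub2→City: bottleneck 12, flow now 19.
Augment Plant→Bus1→Sub3→City: bottleneck 3, flow now 22.
Augment Plant→Bus3→Sub3→City: bottleneck 4, flow now 26.
No augmenting path remains; maximum flow = 26.
In the residual graph, reachable from Plant: {Plant}.
Min-cut edges: Plant→Bus1 (10), Plant→Sub2 (12), Plant→Bus3 (4); capacity 10 + 12 + 4 = 26.
This cut is saturated, so no flow can exceed 26.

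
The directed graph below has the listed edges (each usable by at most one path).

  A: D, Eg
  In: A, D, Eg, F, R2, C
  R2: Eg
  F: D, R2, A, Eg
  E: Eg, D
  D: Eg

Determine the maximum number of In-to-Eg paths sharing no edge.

5

Assign every edge capacity 1; by Menger, the answer equals the max flow.
Path In→Eg (+1); total 1.
Path In→F→Eg (+1); total 2.
Path In→A→Eg (+1); total 3.
Path In→D→Eg (+1); total 4.
Path In→R2→Eg (+1); total 5.
No residual In→Eg path; max flow = 5.
Certifying cut of size 5: {In→A, In→D, In→Eg, In→F, In→R2}.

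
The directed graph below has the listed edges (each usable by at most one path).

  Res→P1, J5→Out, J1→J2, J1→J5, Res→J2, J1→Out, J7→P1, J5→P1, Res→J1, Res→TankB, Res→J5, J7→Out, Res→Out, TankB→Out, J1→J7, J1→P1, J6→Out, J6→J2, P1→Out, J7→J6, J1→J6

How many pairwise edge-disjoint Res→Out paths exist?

5

Assign every edge capacity 1; by Menger, the answer equals the max flow.
Path Res→Out (+1); total 1.
Path Res→J1→Out (+1); total 2.
Path Res→TankB→Out (+1); total 3.
Path Res→J5→Out (+1); total 4.
Path Res→P1→Out (+1); total 5.
No residual Res→Out path; max flow = 5.
Certifying cut of size 5: {Res→J1, Res→J5, Res→Out, Res→P1, Res→TankB}.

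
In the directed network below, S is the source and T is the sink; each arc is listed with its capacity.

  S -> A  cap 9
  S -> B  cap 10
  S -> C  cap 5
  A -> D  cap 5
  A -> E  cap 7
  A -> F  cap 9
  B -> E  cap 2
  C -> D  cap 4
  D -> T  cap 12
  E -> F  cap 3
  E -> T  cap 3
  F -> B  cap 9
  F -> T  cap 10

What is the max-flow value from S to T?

Augment S→A→D→T: bottleneck 5, flow now 5.
Augment S→A→E→T: bottleneck 3, flow now 8.
Augment S→A→F→T: bottleneck 1, flow now 9.
Augment S→C→D→T: bottleneck 4, flow now 13.
Augment S→B→E→F→T: bottleneck 2, flow now 15.
No augmenting path remains; maximum flow = 15.
In the residual graph, reachable from S: {S, B, C}.
Min-cut edges: S→A (9), B→E (2), C→D (4); capacity 9 + 2 + 4 = 15.
This cut is saturated, so no flow can exceed 15.

15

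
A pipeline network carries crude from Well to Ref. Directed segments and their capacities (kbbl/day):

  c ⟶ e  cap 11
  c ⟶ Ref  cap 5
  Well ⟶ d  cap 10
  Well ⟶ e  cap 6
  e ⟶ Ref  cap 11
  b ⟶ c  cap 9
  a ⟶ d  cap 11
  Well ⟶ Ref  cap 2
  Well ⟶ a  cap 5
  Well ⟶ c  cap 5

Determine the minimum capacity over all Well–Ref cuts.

13

Augment Well→Ref: bottleneck 2, flow now 2.
Augment Well→c→Ref: bottleneck 5, flow now 7.
Augment Well→e→Ref: bottleneck 6, flow now 13.
No augmenting path remains; maximum flow = 13.
By max-flow min-cut, the minimum cut capacity equals the max flow.
In the residual graph, reachable from Well: {Well, a, d}.
Min-cut edges: Well→c (5), Well→e (6), Well→Ref (2); capacity 5 + 6 + 2 = 13.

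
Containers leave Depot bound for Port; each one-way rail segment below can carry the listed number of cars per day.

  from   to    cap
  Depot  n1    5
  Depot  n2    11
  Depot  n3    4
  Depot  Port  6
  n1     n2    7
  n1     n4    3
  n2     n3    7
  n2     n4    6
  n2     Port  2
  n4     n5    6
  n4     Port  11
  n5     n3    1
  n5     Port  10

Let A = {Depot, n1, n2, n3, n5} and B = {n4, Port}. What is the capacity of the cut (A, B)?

27

Edges leaving {Depot, n1, n2, n3, n5}: Depot→Port (6), n1→n4 (3), n2→n4 (6), n2→Port (2), n5→Port (10).
Cut capacity = 6 + 3 + 6 + 2 + 10 = 27.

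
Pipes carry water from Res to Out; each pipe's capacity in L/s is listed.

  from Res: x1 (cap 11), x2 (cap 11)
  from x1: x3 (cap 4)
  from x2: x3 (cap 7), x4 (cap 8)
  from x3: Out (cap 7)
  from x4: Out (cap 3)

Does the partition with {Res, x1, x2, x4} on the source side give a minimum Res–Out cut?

Given cut capacity: 4 + 7 + 3 = 14.
Augment Res→x1→x3→Out: bottleneck 4, flow now 4.
Augment Res→x2→x3→Out: bottleneck 3, flow now 7.
Augment Res→x2→x4→Out: bottleneck 3, flow now 10.
No augmenting path remains; maximum flow = 10.
In the residual graph, reachable from Res: {Res, x1, x2, x3, x4}.
Min-cut edges: x3→Out (7), x4→Out (3); capacity 7 + 3 = 10.
Cut capacity 14 exceeds the max flow 10, so it is not minimum.

No — its capacity is 14, but the minimum cut has capacity 10.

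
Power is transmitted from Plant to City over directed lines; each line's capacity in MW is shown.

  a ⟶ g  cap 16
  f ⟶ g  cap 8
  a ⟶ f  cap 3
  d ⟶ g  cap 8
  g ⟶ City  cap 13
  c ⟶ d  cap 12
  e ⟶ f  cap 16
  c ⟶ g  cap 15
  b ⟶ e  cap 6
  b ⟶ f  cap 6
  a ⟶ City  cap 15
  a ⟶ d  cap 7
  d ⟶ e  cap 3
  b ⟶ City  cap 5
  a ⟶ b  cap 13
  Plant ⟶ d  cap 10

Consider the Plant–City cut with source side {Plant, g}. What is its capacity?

23

Edges leaving {Plant, g}: Plant→d (10), g→City (13).
Cut capacity = 10 + 13 = 23.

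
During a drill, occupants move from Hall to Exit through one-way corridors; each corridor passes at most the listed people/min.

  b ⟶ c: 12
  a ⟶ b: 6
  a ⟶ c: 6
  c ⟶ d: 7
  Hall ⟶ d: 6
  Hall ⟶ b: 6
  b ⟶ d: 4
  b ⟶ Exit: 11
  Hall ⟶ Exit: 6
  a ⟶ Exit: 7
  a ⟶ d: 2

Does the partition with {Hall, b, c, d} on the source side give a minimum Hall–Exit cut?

No — its capacity is 17, but the minimum cut has capacity 12.

Given cut capacity: 6 + 11 = 17.
Augment Hall→Exit: bottleneck 6, flow now 6.
Augment Hall→b→Exit: bottleneck 6, flow now 12.
No augmenting path remains; maximum flow = 12.
In the residual graph, reachable from Hall: {Hall, d}.
Min-cut edges: Hall→b (6), Hall→Exit (6); capacity 6 + 6 = 12.
Cut capacity 17 exceeds the max flow 12, so it is not minimum.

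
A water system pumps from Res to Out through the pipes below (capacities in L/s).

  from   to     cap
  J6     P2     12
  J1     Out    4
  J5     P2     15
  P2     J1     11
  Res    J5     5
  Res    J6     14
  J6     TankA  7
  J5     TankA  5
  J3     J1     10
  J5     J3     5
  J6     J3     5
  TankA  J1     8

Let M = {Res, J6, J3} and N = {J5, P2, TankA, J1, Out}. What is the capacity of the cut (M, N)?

34

Edges leaving {Res, J6, J3}: Res→J5 (5), J6→P2 (12), J6→TankA (7), J3→J1 (10).
Cut capacity = 5 + 12 + 7 + 10 = 34.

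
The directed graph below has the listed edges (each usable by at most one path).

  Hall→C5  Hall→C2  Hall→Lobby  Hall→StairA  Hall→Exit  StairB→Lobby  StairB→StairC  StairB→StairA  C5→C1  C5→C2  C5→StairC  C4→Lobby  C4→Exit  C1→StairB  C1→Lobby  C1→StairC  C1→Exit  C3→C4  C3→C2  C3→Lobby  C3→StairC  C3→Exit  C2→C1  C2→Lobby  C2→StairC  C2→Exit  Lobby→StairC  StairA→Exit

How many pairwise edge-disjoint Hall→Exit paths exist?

4

Assign every edge capacity 1; by Menger, the answer equals the max flow.
Path Hall→Exit (+1); total 1.
Path Hall→C2→Exit (+1); total 2.
Path Hall→StairA→Exit (+1); total 3.
Path Hall→C5→C1→Exit (+1); total 4.
No residual Hall→Exit path; max flow = 4.
Certifying cut of size 4: {Hall→C2, Hall→C5, Hall→Exit, Hall→StairA}.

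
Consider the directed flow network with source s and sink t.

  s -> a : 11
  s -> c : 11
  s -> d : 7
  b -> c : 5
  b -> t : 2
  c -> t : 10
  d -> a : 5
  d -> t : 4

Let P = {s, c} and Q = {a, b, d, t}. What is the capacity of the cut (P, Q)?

28

Edges leaving {s, c}: s→a (11), s→d (7), c→t (10).
Cut capacity = 11 + 7 + 10 = 28.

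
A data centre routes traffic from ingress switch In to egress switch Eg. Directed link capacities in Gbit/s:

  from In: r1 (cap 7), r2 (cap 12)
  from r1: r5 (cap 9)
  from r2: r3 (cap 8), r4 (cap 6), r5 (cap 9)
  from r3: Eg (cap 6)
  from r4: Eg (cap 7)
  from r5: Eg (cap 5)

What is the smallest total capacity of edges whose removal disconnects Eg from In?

Augment In→r1→r5→Eg: bottleneck 5, flow now 5.
Augment In→r2→r3→Eg: bottleneck 6, flow now 11.
Augment In→r2→r4→Eg: bottleneck 6, flow now 17.
No augmenting path remains; maximum flow = 17.
By max-flow min-cut, the minimum cut capacity equals the max flow.
In the residual graph, reachable from In: {In, r1, r5}.
Min-cut edges: In→r2 (12), r5→Eg (5); capacity 12 + 5 = 17.

17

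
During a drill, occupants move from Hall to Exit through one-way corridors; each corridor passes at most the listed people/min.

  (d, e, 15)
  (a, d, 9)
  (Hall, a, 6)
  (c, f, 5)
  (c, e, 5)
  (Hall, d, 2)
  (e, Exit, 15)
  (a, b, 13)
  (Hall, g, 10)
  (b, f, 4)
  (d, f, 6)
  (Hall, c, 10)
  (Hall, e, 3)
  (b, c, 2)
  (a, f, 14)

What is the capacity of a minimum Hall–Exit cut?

Augment Hall→e→Exit: bottleneck 3, flow now 3.
Augment Hall→c→e→Exit: bottleneck 5, flow now 8.
Augment Hall→d→e→Exit: bottleneck 2, flow now 10.
Augment Hall→a→d→e→Exit: bottleneck 5, flow now 15.
No augmenting path remains; maximum flow = 15.
By max-flow min-cut, the minimum cut capacity equals the max flow.
In the residual graph, reachable from Hall: {Hall, a, b, c, d, e, f, g}.
Min-cut edges: e→Exit (15); capacity 15 = 15.

15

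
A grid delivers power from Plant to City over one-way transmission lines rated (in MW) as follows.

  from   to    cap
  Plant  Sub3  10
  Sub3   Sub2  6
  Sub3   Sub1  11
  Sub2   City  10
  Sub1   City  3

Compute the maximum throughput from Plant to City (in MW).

9

Augment Plant→Sub3→Sub2→City: bottleneck 6, flow now 6.
Augment Plant→Sub3→Sub1→City: bottleneck 3, flow now 9.
No augmenting path remains; maximum flow = 9.
In the residual graph, reachable from Plant: {Plant, Sub3, Sub1}.
Min-cut edges: Sub3→Sub2 (6), Sub1→City (3); capacity 6 + 3 = 9.
This cut is saturated, so no flow can exceed 9.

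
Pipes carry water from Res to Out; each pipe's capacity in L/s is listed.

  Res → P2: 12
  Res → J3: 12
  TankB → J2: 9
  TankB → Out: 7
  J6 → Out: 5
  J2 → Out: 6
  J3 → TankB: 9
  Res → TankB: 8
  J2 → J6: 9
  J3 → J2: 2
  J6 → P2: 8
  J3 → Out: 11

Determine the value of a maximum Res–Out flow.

20

Augment Res→J3→Out: bottleneck 11, flow now 11.
Augment Res→TankB→Out: bottleneck 7, flow now 18.
Augment Res→J3→J2→Out: bottleneck 1, flow now 19.
Augment Res→TankB→J2→Out: bottleneck 1, flow now 20.
No augmenting path remains; maximum flow = 20.
In the residual graph, reachable from Res: {Res, P2}.
Min-cut edges: Res→J3 (12), Res→TankB (8); capacity 12 + 8 = 20.
This cut is saturated, so no flow can exceed 20.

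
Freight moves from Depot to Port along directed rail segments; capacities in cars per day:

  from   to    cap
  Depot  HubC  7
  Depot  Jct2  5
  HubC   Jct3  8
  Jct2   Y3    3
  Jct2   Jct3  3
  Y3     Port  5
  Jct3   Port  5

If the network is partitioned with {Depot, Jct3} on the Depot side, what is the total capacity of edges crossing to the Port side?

17

Edges leaving {Depot, Jct3}: Depot→HubC (7), Depot→Jct2 (5), Jct3→Port (5).
Cut capacity = 7 + 5 + 5 = 17.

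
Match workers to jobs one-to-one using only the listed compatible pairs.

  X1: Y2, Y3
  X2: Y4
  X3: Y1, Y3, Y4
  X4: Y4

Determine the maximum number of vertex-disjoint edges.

Unit-capacity flow: source→left, listed edges, right→sink; max matching = max flow.
Augmenting path X1→Y2 (+1); matched 1.
Augmenting path X2→Y4 (+1); matched 2.
Augmenting path X3→Y1 (+1); matched 3.
No augmenting path remains; maximum matching = 3.
König certificate: {X1, X3, Y4} is a vertex cover of size 3 (every listed pair touches it), so no matching can be larger.

3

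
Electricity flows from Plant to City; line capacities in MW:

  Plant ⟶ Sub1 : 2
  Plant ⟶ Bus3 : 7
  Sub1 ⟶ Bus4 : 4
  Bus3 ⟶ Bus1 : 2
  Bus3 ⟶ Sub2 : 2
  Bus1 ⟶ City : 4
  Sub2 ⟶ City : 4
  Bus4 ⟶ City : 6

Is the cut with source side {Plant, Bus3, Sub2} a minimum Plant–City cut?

Given cut capacity: 2 + 2 + 4 = 8.
Augment Plant→Sub1→Bus4→City: bottleneck 2, flow now 2.
Augment Plant→Bus3→Bus1→City: bottleneck 2, flow now 4.
Augment Plant→Bus3→Sub2→City: bottleneck 2, flow now 6.
No augmenting path remains; maximum flow = 6.
In the residual graph, reachable from Plant: {Plant, Bus3}.
Min-cut edges: Plant→Sub1 (2), Bus3→Bus1 (2), Bus3→Sub2 (2); capacity 2 + 2 + 2 = 6.
Cut capacity 8 exceeds the max flow 6, so it is not minimum.

No — its capacity is 8, but the minimum cut has capacity 6.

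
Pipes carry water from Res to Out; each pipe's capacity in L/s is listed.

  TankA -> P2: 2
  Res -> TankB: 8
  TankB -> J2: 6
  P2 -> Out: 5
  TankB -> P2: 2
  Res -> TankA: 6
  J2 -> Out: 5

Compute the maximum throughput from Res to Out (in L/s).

Augment Res→TankA→P2→Out: bottleneck 2, flow now 2.
Augment Res→TankB→P2→Out: bottleneck 2, flow now 4.
Augment Res→TankB→J2→Out: bottleneck 5, flow now 9.
No augmenting path remains; maximum flow = 9.
In the residual graph, reachable from Res: {Res, TankA, TankB, J2}.
Min-cut edges: TankA→P2 (2), TankB→P2 (2), J2→Out (5); capacity 2 + 2 + 5 = 9.
This cut is saturated, so no flow can exceed 9.

9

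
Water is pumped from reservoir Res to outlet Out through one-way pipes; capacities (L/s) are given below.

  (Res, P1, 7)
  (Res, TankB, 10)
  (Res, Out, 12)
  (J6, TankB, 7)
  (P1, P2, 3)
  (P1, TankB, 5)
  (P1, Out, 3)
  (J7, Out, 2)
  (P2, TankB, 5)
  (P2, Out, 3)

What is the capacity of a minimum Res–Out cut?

Augment Res→Out: bottleneck 12, flow now 12.
Augment Res→P1→Out: bottleneck 3, flow now 15.
Augment Res→P1→P2→Out: bottleneck 3, flow now 18.
No augmenting path remains; maximum flow = 18.
By max-flow min-cut, the minimum cut capacity equals the max flow.
In the residual graph, reachable from Res: {Res, P1, TankB}.
Min-cut edges: Res→Out (12), P1→P2 (3), P1→Out (3); capacity 12 + 3 + 3 = 18.

18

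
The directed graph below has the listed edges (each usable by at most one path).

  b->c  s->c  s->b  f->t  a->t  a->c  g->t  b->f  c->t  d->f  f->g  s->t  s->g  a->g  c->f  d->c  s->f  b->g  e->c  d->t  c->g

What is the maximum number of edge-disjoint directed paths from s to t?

4

Assign every edge capacity 1; by Menger, the answer equals the max flow.
Path s→t (+1); total 1.
Path s→c→t (+1); total 2.
Path s→f→t (+1); total 3.
Path s→g→t (+1); total 4.
No residual s→t path; max flow = 4.
Certifying cut of size 4: {c→t, f→t, g→t, s→t}.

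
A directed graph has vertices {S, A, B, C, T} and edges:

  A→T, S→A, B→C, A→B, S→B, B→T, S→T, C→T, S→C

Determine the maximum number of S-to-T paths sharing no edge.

Assign every edge capacity 1; by Menger, the answer equals the max flow.
Path S→T (+1); total 1.
Path S→A→T (+1); total 2.
Path S→B→T (+1); total 3.
Path S→C→T (+1); total 4.
No residual S→T path; max flow = 4.
Certifying cut of size 4: {S→A, S→B, S→C, S→T}.

4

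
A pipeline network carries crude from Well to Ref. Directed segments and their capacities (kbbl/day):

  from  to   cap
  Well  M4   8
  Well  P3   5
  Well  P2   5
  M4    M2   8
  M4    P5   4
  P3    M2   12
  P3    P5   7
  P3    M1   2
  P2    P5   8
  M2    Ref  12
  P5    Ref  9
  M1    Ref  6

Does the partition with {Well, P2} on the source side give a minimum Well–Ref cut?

No — its capacity is 21, but the minimum cut has capacity 18.

Given cut capacity: 8 + 5 + 8 = 21.
Augment Well→M4→M2→Ref: bottleneck 8, flow now 8.
Augment Well→P3→M2→Ref: bottleneck 4, flow now 12.
Augment Well→P3→P5→Ref: bottleneck 1, flow now 13.
Augment Well→P2→P5→Ref: bottleneck 5, flow now 18.
No augmenting path remains; maximum flow = 18.
In the residual graph, reachable from Well: {Well}.
Min-cut edges: Well→M4 (8), Well→P3 (5), Well→P2 (5); capacity 8 + 5 + 5 = 18.
Cut capacity 21 exceeds the max flow 18, so it is not minimum.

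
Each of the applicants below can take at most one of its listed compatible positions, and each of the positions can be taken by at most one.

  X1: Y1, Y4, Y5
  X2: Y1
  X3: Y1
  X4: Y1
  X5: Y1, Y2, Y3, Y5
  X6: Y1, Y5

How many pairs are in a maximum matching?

4

Unit-capacity flow: source→left, listed edges, right→sink; max matching = max flow.
Augmenting path X1→Y1 (+1); matched 1.
Augmenting path X5→Y2 (+1); matched 2.
Augmenting path X6→Y5 (+1); matched 3.
Augmenting path X2→Y1→X1→Y4 (+1); matched 4.
No augmenting path remains; maximum matching = 4.
König certificate: {X1, X5, X6, Y1} is a vertex cover of size 4 (every listed pair touches it), so no matching can be larger.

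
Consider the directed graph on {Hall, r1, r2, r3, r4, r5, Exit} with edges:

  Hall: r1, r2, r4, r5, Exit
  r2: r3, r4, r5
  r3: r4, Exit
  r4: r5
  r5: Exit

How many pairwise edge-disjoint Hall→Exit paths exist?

3

Assign every edge capacity 1; by Menger, the answer equals the max flow.
Path Hall→Exit (+1); total 1.
Path Hall→r5→Exit (+1); total 2.
Path Hall→r2→r3→Exit (+1); total 3.
No residual Hall→Exit path; max flow = 3.
Certifying cut of size 3: {Hall→Exit, Hall→r2, r5→Exit}.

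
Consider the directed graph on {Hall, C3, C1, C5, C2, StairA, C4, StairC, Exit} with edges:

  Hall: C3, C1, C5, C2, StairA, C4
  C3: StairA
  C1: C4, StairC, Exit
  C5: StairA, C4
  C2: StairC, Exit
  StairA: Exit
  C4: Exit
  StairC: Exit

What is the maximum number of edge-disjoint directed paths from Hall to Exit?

4

Assign every edge capacity 1; by Menger, the answer equals the max flow.
Path Hall→C1→Exit (+1); total 1.
Path Hall→C2→Exit (+1); total 2.
Path Hall→StairA→Exit (+1); total 3.
Path Hall→C4→Exit (+1); total 4.
No residual Hall→Exit path; max flow = 4.
Certifying cut of size 4: {C4→Exit, Hall→C1, Hall→C2, StairA→Exit}.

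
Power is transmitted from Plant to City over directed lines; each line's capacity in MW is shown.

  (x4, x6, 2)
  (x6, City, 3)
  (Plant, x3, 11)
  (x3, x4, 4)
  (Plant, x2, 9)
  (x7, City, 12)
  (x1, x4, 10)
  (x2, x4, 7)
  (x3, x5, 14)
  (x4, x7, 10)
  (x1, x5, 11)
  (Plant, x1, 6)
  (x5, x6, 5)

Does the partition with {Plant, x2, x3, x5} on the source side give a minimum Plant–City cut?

Given cut capacity: 6 + 7 + 4 + 5 = 22.
Augment Plant→x1→x4→x6→City: bottleneck 2, flow now 2.
Augment Plant→x1→x4→x7→City: bottleneck 4, flow now 6.
Augment Plant→x2→x4→x7→City: bottleneck 6, flow now 12.
Augment Plant→x3→x5→x6→City: bottleneck 1, flow now 13.
No augmenting path remains; maximum flow = 13.
In the residual graph, reachable from Plant: {Plant, x1, x2, x3, x4, x5, x6}.
Min-cut edges: x4→x7 (10), x6→City (3); capacity 10 + 3 = 13.
Cut capacity 22 exceeds the max flow 13, so it is not minimum.

No — its capacity is 22, but the minimum cut has capacity 13.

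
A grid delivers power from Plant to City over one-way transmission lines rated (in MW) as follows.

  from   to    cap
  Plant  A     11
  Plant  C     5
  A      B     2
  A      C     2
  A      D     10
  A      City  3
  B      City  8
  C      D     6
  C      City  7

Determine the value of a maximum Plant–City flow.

12

Augment Plant→A→City: bottleneck 3, flow now 3.
Augment Plant→C→City: bottleneck 5, flow now 8.
Augment Plant→A→B→City: bottleneck 2, flow now 10.
Augment Plant→A→C→City: bottleneck 2, flow now 12.
No augmenting path remains; maximum flow = 12.
In the residual graph, reachable from Plant: {Plant, A, D}.
Min-cut edges: Plant→C (5), A→B (2), A→C (2), A→City (3); capacity 5 + 2 + 2 + 3 = 12.
This cut is saturated, so no flow can exceed 12.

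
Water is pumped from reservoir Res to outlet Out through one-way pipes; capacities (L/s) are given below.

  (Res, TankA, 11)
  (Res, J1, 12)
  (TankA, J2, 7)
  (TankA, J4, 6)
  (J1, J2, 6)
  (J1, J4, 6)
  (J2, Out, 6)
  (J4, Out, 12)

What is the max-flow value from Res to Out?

18

Augment Res→TankA→J2→Out: bottleneck 6, flow now 6.
Augment Res→TankA→J4→Out: bottleneck 5, flow now 11.
Augment Res→J1→J4→Out: bottleneck 6, flow now 17.
Augment Res→J1→J2→TankA→J4→Out: bottleneck 1, flow now 18. (uses reverse residual edge)
No augmenting path remains; maximum flow = 18.
In the residual graph, reachable from Res: {Res, TankA, J1, J2}.
Min-cut edges: TankA→J4 (6), J1→J4 (6), J2→Out (6); capacity 6 + 6 + 6 = 18.
This cut is saturated, so no flow can exceed 18.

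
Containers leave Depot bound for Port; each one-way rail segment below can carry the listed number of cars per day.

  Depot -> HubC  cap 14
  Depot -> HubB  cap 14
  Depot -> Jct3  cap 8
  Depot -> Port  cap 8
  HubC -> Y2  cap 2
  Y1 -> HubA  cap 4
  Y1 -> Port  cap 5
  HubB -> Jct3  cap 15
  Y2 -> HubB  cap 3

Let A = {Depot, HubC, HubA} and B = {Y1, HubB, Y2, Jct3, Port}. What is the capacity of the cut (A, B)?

32

Edges leaving {Depot, HubC, HubA}: Depot→HubB (14), Depot→Jct3 (8), Depot→Port (8), HubC→Y2 (2).
Cut capacity = 14 + 8 + 8 + 2 = 32.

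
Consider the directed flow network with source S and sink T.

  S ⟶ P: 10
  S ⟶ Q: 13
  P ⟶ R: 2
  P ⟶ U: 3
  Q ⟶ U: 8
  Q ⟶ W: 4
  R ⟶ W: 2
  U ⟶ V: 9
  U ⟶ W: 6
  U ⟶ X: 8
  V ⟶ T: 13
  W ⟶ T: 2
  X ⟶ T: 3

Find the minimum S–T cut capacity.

13

Augment S→Q→W→T: bottleneck 2, flow now 2.
Augment S→P→U→V→T: bottleneck 3, flow now 5.
Augment S→Q→U→V→T: bottleneck 6, flow now 11.
Augment S→Q→U→X→T: bottleneck 2, flow now 13.
No augmenting path remains; maximum flow = 13.
By max-flow min-cut, the minimum cut capacity equals the max flow.
In the residual graph, reachable from S: {S, P, Q, R, W}.
Min-cut edges: P→U (3), Q→U (8), W→T (2); capacity 3 + 8 + 2 = 13.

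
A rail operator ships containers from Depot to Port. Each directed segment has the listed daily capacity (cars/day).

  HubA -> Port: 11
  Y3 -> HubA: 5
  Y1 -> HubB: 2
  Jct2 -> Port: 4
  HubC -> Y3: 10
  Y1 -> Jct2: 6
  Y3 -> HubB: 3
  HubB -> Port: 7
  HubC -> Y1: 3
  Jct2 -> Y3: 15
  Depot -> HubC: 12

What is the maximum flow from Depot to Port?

Augment Depot→HubC→Y3→HubA→Port: bottleneck 5, flow now 5.
Augment Depot→HubC→Y3→HubB→Port: bottleneck 3, flow now 8.
Augment Depot→HubC→Y1→HubB→Port: bottleneck 2, flow now 10.
Augment Depot→HubC→Y1→Jct2→Port: bottleneck 1, flow now 11.
No augmenting path remains; maximum flow = 11.
In the residual graph, reachable from Depot: {Depot, HubC, Y3}.
Min-cut edges: HubC→Y1 (3), Y3→HubA (5), Y3→HubB (3); capacity 3 + 5 + 3 = 11.
This cut is saturated, so no flow can exceed 11.

11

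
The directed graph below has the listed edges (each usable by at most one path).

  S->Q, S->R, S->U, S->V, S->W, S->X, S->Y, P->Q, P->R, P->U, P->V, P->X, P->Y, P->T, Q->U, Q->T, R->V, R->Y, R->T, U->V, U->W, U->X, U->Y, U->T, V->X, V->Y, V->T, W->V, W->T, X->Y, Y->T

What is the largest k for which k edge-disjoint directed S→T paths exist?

6

Assign every edge capacity 1; by Menger, the answer equals the max flow.
Path S→Q→T (+1); total 1.
Path S→R→T (+1); total 2.
Path S→U→T (+1); total 3.
Path S→V→T (+1); total 4.
Path S→W→T (+1); total 5.
Path S→Y→T (+1); total 6.
No residual S→T path; max flow = 6.
Certifying cut of size 6: {S→Q, S→R, S→U, S→V, S→W, Y→T}.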